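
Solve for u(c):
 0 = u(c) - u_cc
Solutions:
 u(c) = C1*exp(-c) + C2*exp(c)


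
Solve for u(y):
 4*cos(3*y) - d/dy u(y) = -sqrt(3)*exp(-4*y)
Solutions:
 u(y) = C1 + 4*sin(3*y)/3 - sqrt(3)*exp(-4*y)/4


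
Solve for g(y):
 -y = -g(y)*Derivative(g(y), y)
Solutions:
 g(y) = -sqrt(C1 + y^2)
 g(y) = sqrt(C1 + y^2)


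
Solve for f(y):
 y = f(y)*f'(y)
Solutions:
 f(y) = -sqrt(C1 + y^2)
 f(y) = sqrt(C1 + y^2)


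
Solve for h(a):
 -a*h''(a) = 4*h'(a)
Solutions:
 h(a) = C1 + C2/a^3


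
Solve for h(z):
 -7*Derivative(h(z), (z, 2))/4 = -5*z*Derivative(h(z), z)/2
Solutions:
 h(z) = C1 + C2*erfi(sqrt(35)*z/7)


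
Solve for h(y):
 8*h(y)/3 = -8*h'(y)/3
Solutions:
 h(y) = C1*exp(-y)


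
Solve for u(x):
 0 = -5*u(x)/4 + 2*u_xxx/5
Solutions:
 u(x) = C3*exp(5^(2/3)*x/2) + (C1*sin(sqrt(3)*5^(2/3)*x/4) + C2*cos(sqrt(3)*5^(2/3)*x/4))*exp(-5^(2/3)*x/4)


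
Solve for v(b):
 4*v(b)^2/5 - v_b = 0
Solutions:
 v(b) = -5/(C1 + 4*b)


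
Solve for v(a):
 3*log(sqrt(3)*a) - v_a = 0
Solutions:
 v(a) = C1 + 3*a*log(a) - 3*a + 3*a*log(3)/2


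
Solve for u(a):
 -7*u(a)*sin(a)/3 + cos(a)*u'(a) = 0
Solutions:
 u(a) = C1/cos(a)^(7/3)


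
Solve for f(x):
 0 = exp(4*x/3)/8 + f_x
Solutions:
 f(x) = C1 - 3*exp(4*x/3)/32


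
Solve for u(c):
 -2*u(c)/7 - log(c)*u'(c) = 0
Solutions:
 u(c) = C1*exp(-2*li(c)/7)


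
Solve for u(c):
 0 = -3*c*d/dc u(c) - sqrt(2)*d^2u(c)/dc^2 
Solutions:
 u(c) = C1 + C2*erf(2^(1/4)*sqrt(3)*c/2)


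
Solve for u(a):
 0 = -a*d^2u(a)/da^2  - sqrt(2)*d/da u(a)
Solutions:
 u(a) = C1 + C2*a^(1 - sqrt(2))


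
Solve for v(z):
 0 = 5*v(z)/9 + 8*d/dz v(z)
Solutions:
 v(z) = C1*exp(-5*z/72)


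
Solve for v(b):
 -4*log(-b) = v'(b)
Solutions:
 v(b) = C1 - 4*b*log(-b) + 4*b


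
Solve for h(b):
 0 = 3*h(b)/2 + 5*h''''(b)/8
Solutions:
 h(b) = (C1*sin(3^(1/4)*5^(3/4)*b/5) + C2*cos(3^(1/4)*5^(3/4)*b/5))*exp(-3^(1/4)*5^(3/4)*b/5) + (C3*sin(3^(1/4)*5^(3/4)*b/5) + C4*cos(3^(1/4)*5^(3/4)*b/5))*exp(3^(1/4)*5^(3/4)*b/5)


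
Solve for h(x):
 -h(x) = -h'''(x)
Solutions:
 h(x) = C3*exp(x) + (C1*sin(sqrt(3)*x/2) + C2*cos(sqrt(3)*x/2))*exp(-x/2)


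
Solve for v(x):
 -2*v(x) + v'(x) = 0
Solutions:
 v(x) = C1*exp(2*x)


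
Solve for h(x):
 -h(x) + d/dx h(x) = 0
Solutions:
 h(x) = C1*exp(x)


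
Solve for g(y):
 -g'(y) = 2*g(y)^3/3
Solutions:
 g(y) = -sqrt(6)*sqrt(-1/(C1 - 2*y))/2
 g(y) = sqrt(6)*sqrt(-1/(C1 - 2*y))/2


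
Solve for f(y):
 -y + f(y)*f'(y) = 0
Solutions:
 f(y) = -sqrt(C1 + y^2)
 f(y) = sqrt(C1 + y^2)


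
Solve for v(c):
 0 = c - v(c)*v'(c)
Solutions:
 v(c) = -sqrt(C1 + c^2)
 v(c) = sqrt(C1 + c^2)


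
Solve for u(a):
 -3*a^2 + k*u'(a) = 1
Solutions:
 u(a) = C1 + a^3/k + a/k


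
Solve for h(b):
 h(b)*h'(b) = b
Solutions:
 h(b) = -sqrt(C1 + b^2)
 h(b) = sqrt(C1 + b^2)


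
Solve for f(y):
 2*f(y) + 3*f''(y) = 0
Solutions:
 f(y) = C1*sin(sqrt(6)*y/3) + C2*cos(sqrt(6)*y/3)


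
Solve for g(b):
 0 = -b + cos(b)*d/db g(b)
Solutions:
 g(b) = C1 + Integral(b/cos(b), b)


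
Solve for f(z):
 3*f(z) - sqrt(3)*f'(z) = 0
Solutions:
 f(z) = C1*exp(sqrt(3)*z)


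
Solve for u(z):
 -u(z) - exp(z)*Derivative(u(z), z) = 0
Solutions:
 u(z) = C1*exp(exp(-z))


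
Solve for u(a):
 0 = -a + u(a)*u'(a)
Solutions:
 u(a) = -sqrt(C1 + a^2)
 u(a) = sqrt(C1 + a^2)


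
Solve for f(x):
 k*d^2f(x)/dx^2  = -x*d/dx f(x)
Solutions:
 f(x) = C1 + C2*sqrt(k)*erf(sqrt(2)*x*sqrt(1/k)/2)


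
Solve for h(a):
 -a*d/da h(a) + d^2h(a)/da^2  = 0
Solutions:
 h(a) = C1 + C2*erfi(sqrt(2)*a/2)


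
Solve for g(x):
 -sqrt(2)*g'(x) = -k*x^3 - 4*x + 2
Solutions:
 g(x) = C1 + sqrt(2)*k*x^4/8 + sqrt(2)*x^2 - sqrt(2)*x


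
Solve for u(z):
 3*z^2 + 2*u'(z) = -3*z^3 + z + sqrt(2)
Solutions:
 u(z) = C1 - 3*z^4/8 - z^3/2 + z^2/4 + sqrt(2)*z/2


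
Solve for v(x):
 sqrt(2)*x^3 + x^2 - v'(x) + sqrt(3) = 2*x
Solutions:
 v(x) = C1 + sqrt(2)*x^4/4 + x^3/3 - x^2 + sqrt(3)*x


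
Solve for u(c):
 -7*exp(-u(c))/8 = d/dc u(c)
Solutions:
 u(c) = log(C1 - 7*c/8)


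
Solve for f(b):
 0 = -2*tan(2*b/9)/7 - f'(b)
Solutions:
 f(b) = C1 + 9*log(cos(2*b/9))/7


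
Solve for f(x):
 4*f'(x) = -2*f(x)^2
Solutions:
 f(x) = 2/(C1 + x)


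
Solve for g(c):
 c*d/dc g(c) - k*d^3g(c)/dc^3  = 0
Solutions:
 g(c) = C1 + Integral(C2*airyai(c*(1/k)^(1/3)) + C3*airybi(c*(1/k)^(1/3)), c)


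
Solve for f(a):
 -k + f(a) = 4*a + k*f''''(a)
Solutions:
 f(a) = C1*exp(-a*(1/k)^(1/4)) + C2*exp(a*(1/k)^(1/4)) + C3*exp(-I*a*(1/k)^(1/4)) + C4*exp(I*a*(1/k)^(1/4)) + 4*a + k


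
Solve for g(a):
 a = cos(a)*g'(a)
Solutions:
 g(a) = C1 + Integral(a/cos(a), a)


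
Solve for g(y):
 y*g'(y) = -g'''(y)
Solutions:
 g(y) = C1 + Integral(C2*airyai(-y) + C3*airybi(-y), y)


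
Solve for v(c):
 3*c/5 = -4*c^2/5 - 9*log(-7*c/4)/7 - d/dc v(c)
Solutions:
 v(c) = C1 - 4*c^3/15 - 3*c^2/10 - 9*c*log(-c)/7 + 9*c*(-log(7) + 1 + 2*log(2))/7


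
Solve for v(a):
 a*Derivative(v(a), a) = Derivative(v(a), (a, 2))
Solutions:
 v(a) = C1 + C2*erfi(sqrt(2)*a/2)


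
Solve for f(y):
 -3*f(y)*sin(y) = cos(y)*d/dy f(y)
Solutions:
 f(y) = C1*cos(y)^3


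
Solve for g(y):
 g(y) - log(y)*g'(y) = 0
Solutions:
 g(y) = C1*exp(li(y))


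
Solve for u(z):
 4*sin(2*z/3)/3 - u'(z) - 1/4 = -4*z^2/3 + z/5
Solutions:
 u(z) = C1 + 4*z^3/9 - z^2/10 - z/4 - 2*cos(2*z/3)


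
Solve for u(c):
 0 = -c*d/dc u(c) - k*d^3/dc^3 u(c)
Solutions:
 u(c) = C1 + Integral(C2*airyai(c*(-1/k)^(1/3)) + C3*airybi(c*(-1/k)^(1/3)), c)


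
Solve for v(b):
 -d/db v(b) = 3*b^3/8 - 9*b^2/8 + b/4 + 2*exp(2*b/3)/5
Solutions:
 v(b) = C1 - 3*b^4/32 + 3*b^3/8 - b^2/8 - 3*exp(2*b/3)/5


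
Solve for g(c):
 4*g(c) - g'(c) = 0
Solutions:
 g(c) = C1*exp(4*c)


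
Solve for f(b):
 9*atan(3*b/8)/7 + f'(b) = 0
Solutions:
 f(b) = C1 - 9*b*atan(3*b/8)/7 + 12*log(9*b^2 + 64)/7


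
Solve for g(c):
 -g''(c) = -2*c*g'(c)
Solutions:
 g(c) = C1 + C2*erfi(c)


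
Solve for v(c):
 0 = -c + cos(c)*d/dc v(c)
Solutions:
 v(c) = C1 + Integral(c/cos(c), c)


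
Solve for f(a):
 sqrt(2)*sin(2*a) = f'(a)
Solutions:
 f(a) = C1 - sqrt(2)*cos(2*a)/2


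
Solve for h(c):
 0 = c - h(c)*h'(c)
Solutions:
 h(c) = -sqrt(C1 + c^2)
 h(c) = sqrt(C1 + c^2)


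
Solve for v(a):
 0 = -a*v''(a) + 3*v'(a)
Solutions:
 v(a) = C1 + C2*a^4


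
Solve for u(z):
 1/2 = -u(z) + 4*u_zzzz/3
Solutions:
 u(z) = C1*exp(-sqrt(2)*3^(1/4)*z/2) + C2*exp(sqrt(2)*3^(1/4)*z/2) + C3*sin(sqrt(2)*3^(1/4)*z/2) + C4*cos(sqrt(2)*3^(1/4)*z/2) - 1/2


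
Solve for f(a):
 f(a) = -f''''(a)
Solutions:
 f(a) = (C1*sin(sqrt(2)*a/2) + C2*cos(sqrt(2)*a/2))*exp(-sqrt(2)*a/2) + (C3*sin(sqrt(2)*a/2) + C4*cos(sqrt(2)*a/2))*exp(sqrt(2)*a/2)


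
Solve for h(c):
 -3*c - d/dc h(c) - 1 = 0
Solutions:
 h(c) = C1 - 3*c^2/2 - c


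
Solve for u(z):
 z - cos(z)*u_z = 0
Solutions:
 u(z) = C1 + Integral(z/cos(z), z)


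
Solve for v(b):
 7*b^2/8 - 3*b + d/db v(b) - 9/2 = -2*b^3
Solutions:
 v(b) = C1 - b^4/2 - 7*b^3/24 + 3*b^2/2 + 9*b/2


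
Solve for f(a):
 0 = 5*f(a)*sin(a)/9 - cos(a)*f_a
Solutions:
 f(a) = C1/cos(a)^(5/9)


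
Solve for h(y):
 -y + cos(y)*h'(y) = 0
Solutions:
 h(y) = C1 + Integral(y/cos(y), y)


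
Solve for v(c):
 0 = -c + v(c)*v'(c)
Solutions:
 v(c) = -sqrt(C1 + c^2)
 v(c) = sqrt(C1 + c^2)


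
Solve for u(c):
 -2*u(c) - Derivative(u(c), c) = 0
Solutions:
 u(c) = C1*exp(-2*c)


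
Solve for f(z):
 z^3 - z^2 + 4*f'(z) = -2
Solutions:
 f(z) = C1 - z^4/16 + z^3/12 - z/2


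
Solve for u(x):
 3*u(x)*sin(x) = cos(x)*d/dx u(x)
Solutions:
 u(x) = C1/cos(x)^3


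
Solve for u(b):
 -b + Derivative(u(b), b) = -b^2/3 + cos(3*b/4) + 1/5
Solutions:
 u(b) = C1 - b^3/9 + b^2/2 + b/5 + 4*sin(3*b/4)/3


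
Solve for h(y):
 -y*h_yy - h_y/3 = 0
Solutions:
 h(y) = C1 + C2*y^(2/3)


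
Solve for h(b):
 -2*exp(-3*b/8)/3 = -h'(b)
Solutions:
 h(b) = C1 - 16*exp(-3*b/8)/9


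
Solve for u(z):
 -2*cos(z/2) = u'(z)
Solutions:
 u(z) = C1 - 4*sin(z/2)


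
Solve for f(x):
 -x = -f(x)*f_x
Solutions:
 f(x) = -sqrt(C1 + x^2)
 f(x) = sqrt(C1 + x^2)


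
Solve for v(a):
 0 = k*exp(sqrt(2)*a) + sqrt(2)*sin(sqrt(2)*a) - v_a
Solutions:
 v(a) = C1 + sqrt(2)*k*exp(sqrt(2)*a)/2 - cos(sqrt(2)*a)


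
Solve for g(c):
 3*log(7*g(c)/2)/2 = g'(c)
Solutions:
 2*Integral(1/(-log(_y) - log(7) + log(2)), (_y, g(c)))/3 = C1 - c


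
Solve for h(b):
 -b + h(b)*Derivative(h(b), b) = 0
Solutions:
 h(b) = -sqrt(C1 + b^2)
 h(b) = sqrt(C1 + b^2)


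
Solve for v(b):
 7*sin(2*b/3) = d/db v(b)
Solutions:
 v(b) = C1 - 21*cos(2*b/3)/2


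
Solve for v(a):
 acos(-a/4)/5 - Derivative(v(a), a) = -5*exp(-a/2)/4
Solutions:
 v(a) = C1 + a*acos(-a/4)/5 + sqrt(16 - a^2)/5 - 5*exp(-a/2)/2


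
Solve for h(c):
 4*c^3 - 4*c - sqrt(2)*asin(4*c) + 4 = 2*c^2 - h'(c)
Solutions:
 h(c) = C1 - c^4 + 2*c^3/3 + 2*c^2 - 4*c + sqrt(2)*(c*asin(4*c) + sqrt(1 - 16*c^2)/4)


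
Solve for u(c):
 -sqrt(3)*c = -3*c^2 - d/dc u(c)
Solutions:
 u(c) = C1 - c^3 + sqrt(3)*c^2/2


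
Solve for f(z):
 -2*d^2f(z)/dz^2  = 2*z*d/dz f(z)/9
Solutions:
 f(z) = C1 + C2*erf(sqrt(2)*z/6)


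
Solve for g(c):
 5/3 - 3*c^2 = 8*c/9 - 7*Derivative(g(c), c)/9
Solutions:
 g(c) = C1 + 9*c^3/7 + 4*c^2/7 - 15*c/7


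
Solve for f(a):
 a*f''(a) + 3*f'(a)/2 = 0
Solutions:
 f(a) = C1 + C2/sqrt(a)


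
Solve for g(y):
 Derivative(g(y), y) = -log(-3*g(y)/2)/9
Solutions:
 9*Integral(1/(log(-_y) - log(2) + log(3)), (_y, g(y))) = C1 - y


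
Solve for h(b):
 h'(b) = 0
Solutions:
 h(b) = C1


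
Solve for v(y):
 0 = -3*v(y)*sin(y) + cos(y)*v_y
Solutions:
 v(y) = C1/cos(y)^3


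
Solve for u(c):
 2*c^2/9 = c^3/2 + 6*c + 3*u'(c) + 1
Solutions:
 u(c) = C1 - c^4/24 + 2*c^3/81 - c^2 - c/3


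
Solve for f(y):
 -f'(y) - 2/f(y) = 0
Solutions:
 f(y) = -sqrt(C1 - 4*y)
 f(y) = sqrt(C1 - 4*y)


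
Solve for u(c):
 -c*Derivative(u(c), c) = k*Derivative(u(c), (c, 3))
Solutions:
 u(c) = C1 + Integral(C2*airyai(c*(-1/k)^(1/3)) + C3*airybi(c*(-1/k)^(1/3)), c)


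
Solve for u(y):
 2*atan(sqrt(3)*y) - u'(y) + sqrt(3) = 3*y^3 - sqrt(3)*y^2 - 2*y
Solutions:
 u(y) = C1 - 3*y^4/4 + sqrt(3)*y^3/3 + y^2 + 2*y*atan(sqrt(3)*y) + sqrt(3)*y - sqrt(3)*log(3*y^2 + 1)/3


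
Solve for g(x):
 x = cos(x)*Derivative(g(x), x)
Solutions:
 g(x) = C1 + Integral(x/cos(x), x)


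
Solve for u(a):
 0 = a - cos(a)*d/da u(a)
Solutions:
 u(a) = C1 + Integral(a/cos(a), a)


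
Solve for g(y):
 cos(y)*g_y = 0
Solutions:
 g(y) = C1


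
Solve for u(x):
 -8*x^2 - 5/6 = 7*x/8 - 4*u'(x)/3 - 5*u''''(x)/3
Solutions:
 u(x) = C1 + C4*exp(-10^(2/3)*x/5) + 2*x^3 + 21*x^2/64 + 5*x/8 + (C2*sin(10^(2/3)*sqrt(3)*x/10) + C3*cos(10^(2/3)*sqrt(3)*x/10))*exp(10^(2/3)*x/10)


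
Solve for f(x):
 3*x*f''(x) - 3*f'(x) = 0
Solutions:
 f(x) = C1 + C2*x^2


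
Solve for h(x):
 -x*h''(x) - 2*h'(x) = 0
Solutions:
 h(x) = C1 + C2/x


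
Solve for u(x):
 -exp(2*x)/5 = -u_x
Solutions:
 u(x) = C1 + exp(2*x)/10


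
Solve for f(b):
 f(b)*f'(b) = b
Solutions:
 f(b) = -sqrt(C1 + b^2)
 f(b) = sqrt(C1 + b^2)


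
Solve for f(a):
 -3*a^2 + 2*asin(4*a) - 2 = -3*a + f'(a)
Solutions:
 f(a) = C1 - a^3 + 3*a^2/2 + 2*a*asin(4*a) - 2*a + sqrt(1 - 16*a^2)/2


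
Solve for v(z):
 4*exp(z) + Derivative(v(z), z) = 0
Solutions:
 v(z) = C1 - 4*exp(z)


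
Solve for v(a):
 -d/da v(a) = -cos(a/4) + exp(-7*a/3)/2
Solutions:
 v(a) = C1 + 4*sin(a/4) + 3*exp(-7*a/3)/14


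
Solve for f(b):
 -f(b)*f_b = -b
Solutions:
 f(b) = -sqrt(C1 + b^2)
 f(b) = sqrt(C1 + b^2)


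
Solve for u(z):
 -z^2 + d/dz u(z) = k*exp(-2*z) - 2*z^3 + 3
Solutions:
 u(z) = C1 - k*exp(-2*z)/2 - z^4/2 + z^3/3 + 3*z


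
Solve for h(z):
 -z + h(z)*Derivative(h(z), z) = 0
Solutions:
 h(z) = -sqrt(C1 + z^2)
 h(z) = sqrt(C1 + z^2)


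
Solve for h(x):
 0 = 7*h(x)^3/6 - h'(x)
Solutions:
 h(x) = -sqrt(3)*sqrt(-1/(C1 + 7*x))
 h(x) = sqrt(3)*sqrt(-1/(C1 + 7*x))


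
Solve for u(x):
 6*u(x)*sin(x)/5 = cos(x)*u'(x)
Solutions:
 u(x) = C1/cos(x)^(6/5)


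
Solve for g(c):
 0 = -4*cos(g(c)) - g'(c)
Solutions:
 g(c) = pi - asin((C1 + exp(8*c))/(C1 - exp(8*c)))
 g(c) = asin((C1 + exp(8*c))/(C1 - exp(8*c)))


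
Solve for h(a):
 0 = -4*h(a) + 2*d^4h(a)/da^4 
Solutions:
 h(a) = C1*exp(-2^(1/4)*a) + C2*exp(2^(1/4)*a) + C3*sin(2^(1/4)*a) + C4*cos(2^(1/4)*a)


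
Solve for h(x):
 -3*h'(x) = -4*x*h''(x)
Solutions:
 h(x) = C1 + C2*x^(7/4)


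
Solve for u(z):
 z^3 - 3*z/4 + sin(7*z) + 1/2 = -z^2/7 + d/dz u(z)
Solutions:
 u(z) = C1 + z^4/4 + z^3/21 - 3*z^2/8 + z/2 - cos(7*z)/7


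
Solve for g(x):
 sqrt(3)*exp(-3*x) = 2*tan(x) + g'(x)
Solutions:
 g(x) = C1 - log(tan(x)^2 + 1) - sqrt(3)*exp(-3*x)/3


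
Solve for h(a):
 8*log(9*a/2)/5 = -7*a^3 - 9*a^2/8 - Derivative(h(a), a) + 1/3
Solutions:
 h(a) = C1 - 7*a^4/4 - 3*a^3/8 - 8*a*log(a)/5 - 16*a*log(3)/5 + 8*a*log(2)/5 + 29*a/15


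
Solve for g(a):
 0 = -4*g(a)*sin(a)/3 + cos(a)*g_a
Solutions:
 g(a) = C1/cos(a)^(4/3)


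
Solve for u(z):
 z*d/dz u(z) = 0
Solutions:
 u(z) = C1


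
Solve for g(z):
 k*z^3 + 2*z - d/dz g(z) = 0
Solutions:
 g(z) = C1 + k*z^4/4 + z^2


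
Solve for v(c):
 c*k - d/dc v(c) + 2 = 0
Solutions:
 v(c) = C1 + c^2*k/2 + 2*c


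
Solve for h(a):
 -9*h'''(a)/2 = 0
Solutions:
 h(a) = C1 + C2*a + C3*a^2


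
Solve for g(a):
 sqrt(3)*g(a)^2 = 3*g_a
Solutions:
 g(a) = -3/(C1 + sqrt(3)*a)


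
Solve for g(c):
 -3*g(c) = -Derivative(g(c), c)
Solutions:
 g(c) = C1*exp(3*c)


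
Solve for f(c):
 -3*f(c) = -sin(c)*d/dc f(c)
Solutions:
 f(c) = C1*(cos(c) - 1)^(3/2)/(cos(c) + 1)^(3/2)


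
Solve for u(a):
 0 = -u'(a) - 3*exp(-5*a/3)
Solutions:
 u(a) = C1 + 9*exp(-5*a/3)/5


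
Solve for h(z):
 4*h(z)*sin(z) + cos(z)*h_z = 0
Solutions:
 h(z) = C1*cos(z)^4


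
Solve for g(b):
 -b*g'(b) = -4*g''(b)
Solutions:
 g(b) = C1 + C2*erfi(sqrt(2)*b/4)


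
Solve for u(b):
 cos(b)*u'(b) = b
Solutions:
 u(b) = C1 + Integral(b/cos(b), b)


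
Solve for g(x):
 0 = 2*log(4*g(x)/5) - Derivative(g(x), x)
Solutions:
 -Integral(1/(log(_y) - log(5) + 2*log(2)), (_y, g(x)))/2 = C1 - x


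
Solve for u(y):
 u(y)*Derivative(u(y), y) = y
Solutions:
 u(y) = -sqrt(C1 + y^2)
 u(y) = sqrt(C1 + y^2)


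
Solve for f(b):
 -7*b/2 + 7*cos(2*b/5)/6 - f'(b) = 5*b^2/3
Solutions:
 f(b) = C1 - 5*b^3/9 - 7*b^2/4 + 35*sin(2*b/5)/12


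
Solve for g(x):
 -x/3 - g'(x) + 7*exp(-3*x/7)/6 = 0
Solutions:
 g(x) = C1 - x^2/6 - 49*exp(-3*x/7)/18


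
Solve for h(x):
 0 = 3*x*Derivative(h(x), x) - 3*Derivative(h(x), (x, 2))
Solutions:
 h(x) = C1 + C2*erfi(sqrt(2)*x/2)


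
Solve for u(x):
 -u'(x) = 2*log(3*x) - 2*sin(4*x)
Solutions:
 u(x) = C1 - 2*x*log(x) - 2*x*log(3) + 2*x - cos(4*x)/2


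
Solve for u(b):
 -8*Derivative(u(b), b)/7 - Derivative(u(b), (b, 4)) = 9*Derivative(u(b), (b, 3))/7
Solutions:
 u(b) = C1 + C2*exp(b*(-6 + 9/(70*sqrt(10) + 223)^(1/3) + (70*sqrt(10) + 223)^(1/3))/14)*sin(sqrt(3)*b*(-(70*sqrt(10) + 223)^(1/3) + 9/(70*sqrt(10) + 223)^(1/3))/14) + C3*exp(b*(-6 + 9/(70*sqrt(10) + 223)^(1/3) + (70*sqrt(10) + 223)^(1/3))/14)*cos(sqrt(3)*b*(-(70*sqrt(10) + 223)^(1/3) + 9/(70*sqrt(10) + 223)^(1/3))/14) + C4*exp(-b*(9/(70*sqrt(10) + 223)^(1/3) + 3 + (70*sqrt(10) + 223)^(1/3))/7)


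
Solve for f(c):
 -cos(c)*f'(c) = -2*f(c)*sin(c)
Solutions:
 f(c) = C1/cos(c)^2


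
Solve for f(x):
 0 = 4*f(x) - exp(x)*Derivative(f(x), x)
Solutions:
 f(x) = C1*exp(-4*exp(-x))


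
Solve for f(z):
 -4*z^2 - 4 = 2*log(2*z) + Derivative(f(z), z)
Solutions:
 f(z) = C1 - 4*z^3/3 - 2*z*log(z) - 2*z - z*log(4)


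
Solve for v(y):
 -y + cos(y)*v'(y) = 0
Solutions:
 v(y) = C1 + Integral(y/cos(y), y)


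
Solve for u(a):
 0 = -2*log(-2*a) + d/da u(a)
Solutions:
 u(a) = C1 + 2*a*log(-a) + 2*a*(-1 + log(2))


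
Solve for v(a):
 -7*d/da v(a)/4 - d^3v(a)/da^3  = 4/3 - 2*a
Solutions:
 v(a) = C1 + C2*sin(sqrt(7)*a/2) + C3*cos(sqrt(7)*a/2) + 4*a^2/7 - 16*a/21


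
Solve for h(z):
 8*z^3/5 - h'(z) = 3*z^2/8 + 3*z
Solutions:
 h(z) = C1 + 2*z^4/5 - z^3/8 - 3*z^2/2


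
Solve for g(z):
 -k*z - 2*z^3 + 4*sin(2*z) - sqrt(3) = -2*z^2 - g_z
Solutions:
 g(z) = C1 + k*z^2/2 + z^4/2 - 2*z^3/3 + sqrt(3)*z + 2*cos(2*z)


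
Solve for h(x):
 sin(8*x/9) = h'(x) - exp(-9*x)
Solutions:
 h(x) = C1 - 9*cos(8*x/9)/8 - exp(-9*x)/9


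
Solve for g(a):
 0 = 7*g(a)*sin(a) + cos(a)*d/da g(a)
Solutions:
 g(a) = C1*cos(a)^7


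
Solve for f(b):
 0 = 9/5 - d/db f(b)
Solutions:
 f(b) = C1 + 9*b/5


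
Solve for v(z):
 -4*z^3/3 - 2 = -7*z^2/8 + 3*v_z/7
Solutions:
 v(z) = C1 - 7*z^4/9 + 49*z^3/72 - 14*z/3


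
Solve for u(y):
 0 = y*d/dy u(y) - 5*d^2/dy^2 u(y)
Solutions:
 u(y) = C1 + C2*erfi(sqrt(10)*y/10)


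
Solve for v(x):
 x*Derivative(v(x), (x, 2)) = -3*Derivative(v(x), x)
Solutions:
 v(x) = C1 + C2/x^2


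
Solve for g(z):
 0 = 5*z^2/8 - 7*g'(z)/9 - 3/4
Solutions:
 g(z) = C1 + 15*z^3/56 - 27*z/28


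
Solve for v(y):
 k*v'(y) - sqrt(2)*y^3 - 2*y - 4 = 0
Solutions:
 v(y) = C1 + sqrt(2)*y^4/(4*k) + y^2/k + 4*y/k


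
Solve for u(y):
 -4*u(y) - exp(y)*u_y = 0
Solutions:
 u(y) = C1*exp(4*exp(-y))


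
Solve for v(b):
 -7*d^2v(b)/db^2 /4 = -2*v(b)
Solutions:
 v(b) = C1*exp(-2*sqrt(14)*b/7) + C2*exp(2*sqrt(14)*b/7)


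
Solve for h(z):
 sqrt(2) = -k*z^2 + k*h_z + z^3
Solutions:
 h(z) = C1 + z^3/3 - z^4/(4*k) + sqrt(2)*z/k


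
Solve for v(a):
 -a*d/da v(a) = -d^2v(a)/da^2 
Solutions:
 v(a) = C1 + C2*erfi(sqrt(2)*a/2)


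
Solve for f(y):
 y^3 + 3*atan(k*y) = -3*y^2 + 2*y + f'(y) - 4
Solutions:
 f(y) = C1 + y^4/4 + y^3 - y^2 + 4*y + 3*Piecewise((y*atan(k*y) - log(k^2*y^2 + 1)/(2*k), Ne(k, 0)), (0, True))


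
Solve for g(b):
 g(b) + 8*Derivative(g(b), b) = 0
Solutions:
 g(b) = C1*exp(-b/8)


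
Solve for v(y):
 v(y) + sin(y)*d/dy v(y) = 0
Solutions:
 v(y) = C1*sqrt(cos(y) + 1)/sqrt(cos(y) - 1)


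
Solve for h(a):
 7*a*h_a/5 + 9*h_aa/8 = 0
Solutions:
 h(a) = C1 + C2*erf(2*sqrt(35)*a/15)


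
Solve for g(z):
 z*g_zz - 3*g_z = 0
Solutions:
 g(z) = C1 + C2*z^4


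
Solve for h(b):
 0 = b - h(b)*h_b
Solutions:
 h(b) = -sqrt(C1 + b^2)
 h(b) = sqrt(C1 + b^2)


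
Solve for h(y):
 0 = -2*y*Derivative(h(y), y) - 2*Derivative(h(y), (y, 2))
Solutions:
 h(y) = C1 + C2*erf(sqrt(2)*y/2)


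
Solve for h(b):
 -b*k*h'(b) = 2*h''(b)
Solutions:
 h(b) = Piecewise((-sqrt(pi)*C1*erf(b*sqrt(k)/2)/sqrt(k) - C2, (k > 0) | (k < 0)), (-C1*b - C2, True))


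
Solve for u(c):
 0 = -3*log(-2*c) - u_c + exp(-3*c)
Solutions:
 u(c) = C1 - 3*c*log(-c) + 3*c*(1 - log(2)) - exp(-3*c)/3


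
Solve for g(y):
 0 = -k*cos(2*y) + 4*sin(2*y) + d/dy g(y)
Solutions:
 g(y) = C1 + k*sin(2*y)/2 + 2*cos(2*y)


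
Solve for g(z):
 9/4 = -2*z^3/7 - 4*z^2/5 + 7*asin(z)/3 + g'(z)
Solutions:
 g(z) = C1 + z^4/14 + 4*z^3/15 - 7*z*asin(z)/3 + 9*z/4 - 7*sqrt(1 - z^2)/3


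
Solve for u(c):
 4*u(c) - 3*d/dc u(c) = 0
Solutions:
 u(c) = C1*exp(4*c/3)


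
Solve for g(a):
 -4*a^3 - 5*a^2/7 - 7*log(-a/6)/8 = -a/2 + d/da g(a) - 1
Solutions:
 g(a) = C1 - a^4 - 5*a^3/21 + a^2/4 - 7*a*log(-a)/8 + a*(7*log(6) + 15)/8


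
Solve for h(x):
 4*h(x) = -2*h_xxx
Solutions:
 h(x) = C3*exp(-2^(1/3)*x) + (C1*sin(2^(1/3)*sqrt(3)*x/2) + C2*cos(2^(1/3)*sqrt(3)*x/2))*exp(2^(1/3)*x/2)


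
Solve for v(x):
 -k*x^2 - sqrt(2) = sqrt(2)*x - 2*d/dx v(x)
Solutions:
 v(x) = C1 + k*x^3/6 + sqrt(2)*x^2/4 + sqrt(2)*x/2


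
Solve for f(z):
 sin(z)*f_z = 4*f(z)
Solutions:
 f(z) = C1*(cos(z)^2 - 2*cos(z) + 1)/(cos(z)^2 + 2*cos(z) + 1)


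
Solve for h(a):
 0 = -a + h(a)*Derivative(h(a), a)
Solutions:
 h(a) = -sqrt(C1 + a^2)
 h(a) = sqrt(C1 + a^2)


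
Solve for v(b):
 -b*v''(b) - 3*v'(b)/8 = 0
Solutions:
 v(b) = C1 + C2*b^(5/8)


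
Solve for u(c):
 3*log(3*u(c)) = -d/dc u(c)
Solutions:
 Integral(1/(log(_y) + log(3)), (_y, u(c)))/3 = C1 - c


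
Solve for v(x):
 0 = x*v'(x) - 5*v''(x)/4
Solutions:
 v(x) = C1 + C2*erfi(sqrt(10)*x/5)


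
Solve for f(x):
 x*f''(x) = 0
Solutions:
 f(x) = C1 + C2*x


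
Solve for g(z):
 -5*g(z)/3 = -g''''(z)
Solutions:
 g(z) = C1*exp(-3^(3/4)*5^(1/4)*z/3) + C2*exp(3^(3/4)*5^(1/4)*z/3) + C3*sin(3^(3/4)*5^(1/4)*z/3) + C4*cos(3^(3/4)*5^(1/4)*z/3)


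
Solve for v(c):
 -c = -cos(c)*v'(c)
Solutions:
 v(c) = C1 + Integral(c/cos(c), c)


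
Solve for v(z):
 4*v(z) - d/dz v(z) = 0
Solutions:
 v(z) = C1*exp(4*z)


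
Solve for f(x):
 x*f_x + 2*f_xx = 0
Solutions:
 f(x) = C1 + C2*erf(x/2)


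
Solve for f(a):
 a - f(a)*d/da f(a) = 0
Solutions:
 f(a) = -sqrt(C1 + a^2)
 f(a) = sqrt(C1 + a^2)


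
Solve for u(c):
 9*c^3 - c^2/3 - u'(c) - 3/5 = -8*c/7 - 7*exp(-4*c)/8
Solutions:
 u(c) = C1 + 9*c^4/4 - c^3/9 + 4*c^2/7 - 3*c/5 - 7*exp(-4*c)/32


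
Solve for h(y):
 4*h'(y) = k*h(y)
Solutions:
 h(y) = C1*exp(k*y/4)


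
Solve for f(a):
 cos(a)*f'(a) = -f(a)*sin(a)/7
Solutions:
 f(a) = C1*cos(a)^(1/7)


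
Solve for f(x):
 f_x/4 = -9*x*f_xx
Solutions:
 f(x) = C1 + C2*x^(35/36)


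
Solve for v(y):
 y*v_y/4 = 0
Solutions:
 v(y) = C1


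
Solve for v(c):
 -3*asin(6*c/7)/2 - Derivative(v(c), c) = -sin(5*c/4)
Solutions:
 v(c) = C1 - 3*c*asin(6*c/7)/2 - sqrt(49 - 36*c^2)/4 - 4*cos(5*c/4)/5


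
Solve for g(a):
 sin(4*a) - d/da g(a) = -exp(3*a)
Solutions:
 g(a) = C1 + exp(3*a)/3 - cos(4*a)/4


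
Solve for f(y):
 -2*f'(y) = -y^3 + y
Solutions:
 f(y) = C1 + y^4/8 - y^2/4


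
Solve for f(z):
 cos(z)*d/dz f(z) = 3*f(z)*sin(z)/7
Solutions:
 f(z) = C1/cos(z)^(3/7)


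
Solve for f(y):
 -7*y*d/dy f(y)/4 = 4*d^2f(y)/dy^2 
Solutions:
 f(y) = C1 + C2*erf(sqrt(14)*y/8)


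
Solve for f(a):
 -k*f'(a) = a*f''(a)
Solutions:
 f(a) = C1 + a^(1 - re(k))*(C2*sin(log(a)*Abs(im(k))) + C3*cos(log(a)*im(k)))


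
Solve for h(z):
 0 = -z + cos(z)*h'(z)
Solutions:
 h(z) = C1 + Integral(z/cos(z), z)


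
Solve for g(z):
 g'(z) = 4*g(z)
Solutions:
 g(z) = C1*exp(4*z)


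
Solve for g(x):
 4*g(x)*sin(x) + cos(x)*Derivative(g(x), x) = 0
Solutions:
 g(x) = C1*cos(x)^4


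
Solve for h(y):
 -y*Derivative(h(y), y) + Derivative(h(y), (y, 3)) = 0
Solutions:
 h(y) = C1 + Integral(C2*airyai(y) + C3*airybi(y), y)


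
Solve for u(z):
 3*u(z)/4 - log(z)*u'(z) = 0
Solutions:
 u(z) = C1*exp(3*li(z)/4)


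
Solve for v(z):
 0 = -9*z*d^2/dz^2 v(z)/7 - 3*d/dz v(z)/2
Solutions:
 v(z) = C1 + C2/z^(1/6)


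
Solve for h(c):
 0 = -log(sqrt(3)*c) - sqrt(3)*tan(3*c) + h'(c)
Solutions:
 h(c) = C1 + c*log(c) - c + c*log(3)/2 - sqrt(3)*log(cos(3*c))/3


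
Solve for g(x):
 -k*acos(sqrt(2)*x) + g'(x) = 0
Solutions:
 g(x) = C1 + k*(x*acos(sqrt(2)*x) - sqrt(2)*sqrt(1 - 2*x^2)/2)


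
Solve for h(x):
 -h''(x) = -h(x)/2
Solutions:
 h(x) = C1*exp(-sqrt(2)*x/2) + C2*exp(sqrt(2)*x/2)


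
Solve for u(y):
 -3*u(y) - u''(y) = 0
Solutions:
 u(y) = C1*sin(sqrt(3)*y) + C2*cos(sqrt(3)*y)


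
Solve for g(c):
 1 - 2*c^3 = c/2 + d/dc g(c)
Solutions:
 g(c) = C1 - c^4/2 - c^2/4 + c


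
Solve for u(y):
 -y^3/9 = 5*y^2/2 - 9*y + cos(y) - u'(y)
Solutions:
 u(y) = C1 + y^4/36 + 5*y^3/6 - 9*y^2/2 + sin(y)


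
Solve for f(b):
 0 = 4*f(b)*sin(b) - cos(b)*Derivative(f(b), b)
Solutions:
 f(b) = C1/cos(b)^4


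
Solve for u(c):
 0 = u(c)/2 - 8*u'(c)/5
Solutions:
 u(c) = C1*exp(5*c/16)


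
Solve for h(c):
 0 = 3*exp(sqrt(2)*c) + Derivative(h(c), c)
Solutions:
 h(c) = C1 - 3*sqrt(2)*exp(sqrt(2)*c)/2


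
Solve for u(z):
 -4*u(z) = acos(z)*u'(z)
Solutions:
 u(z) = C1*exp(-4*Integral(1/acos(z), z))


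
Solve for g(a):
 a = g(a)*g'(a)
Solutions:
 g(a) = -sqrt(C1 + a^2)
 g(a) = sqrt(C1 + a^2)


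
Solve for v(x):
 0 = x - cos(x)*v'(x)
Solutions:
 v(x) = C1 + Integral(x/cos(x), x)


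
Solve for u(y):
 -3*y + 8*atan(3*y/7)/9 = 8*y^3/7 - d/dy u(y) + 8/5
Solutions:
 u(y) = C1 + 2*y^4/7 + 3*y^2/2 - 8*y*atan(3*y/7)/9 + 8*y/5 + 28*log(9*y^2 + 49)/27


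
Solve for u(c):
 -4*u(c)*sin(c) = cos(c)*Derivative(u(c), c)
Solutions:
 u(c) = C1*cos(c)^4


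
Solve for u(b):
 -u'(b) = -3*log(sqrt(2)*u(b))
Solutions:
 -2*Integral(1/(2*log(_y) + log(2)), (_y, u(b)))/3 = C1 - b


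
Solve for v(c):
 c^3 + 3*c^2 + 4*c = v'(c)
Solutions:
 v(c) = C1 + c^4/4 + c^3 + 2*c^2


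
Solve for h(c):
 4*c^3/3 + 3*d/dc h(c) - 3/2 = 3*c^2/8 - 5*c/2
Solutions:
 h(c) = C1 - c^4/9 + c^3/24 - 5*c^2/12 + c/2


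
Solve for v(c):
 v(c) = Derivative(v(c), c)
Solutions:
 v(c) = C1*exp(c)


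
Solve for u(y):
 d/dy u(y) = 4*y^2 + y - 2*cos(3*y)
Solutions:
 u(y) = C1 + 4*y^3/3 + y^2/2 - 2*sin(3*y)/3


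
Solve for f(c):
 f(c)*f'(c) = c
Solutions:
 f(c) = -sqrt(C1 + c^2)
 f(c) = sqrt(C1 + c^2)


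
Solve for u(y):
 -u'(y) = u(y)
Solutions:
 u(y) = C1*exp(-y)


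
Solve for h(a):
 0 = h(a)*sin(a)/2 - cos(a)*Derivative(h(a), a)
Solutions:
 h(a) = C1/sqrt(cos(a))


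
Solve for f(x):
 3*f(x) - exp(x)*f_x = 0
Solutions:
 f(x) = C1*exp(-3*exp(-x))


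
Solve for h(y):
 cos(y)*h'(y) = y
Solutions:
 h(y) = C1 + Integral(y/cos(y), y)


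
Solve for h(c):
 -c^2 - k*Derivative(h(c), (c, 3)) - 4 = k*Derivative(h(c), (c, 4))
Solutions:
 h(c) = C1 + C2*c + C3*c^2 + C4*exp(-c) - c^5/(60*k) + c^4/(12*k) - c^3/k


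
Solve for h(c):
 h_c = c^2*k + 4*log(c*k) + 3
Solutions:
 h(c) = C1 + c^3*k/3 + 4*c*log(c*k) - c


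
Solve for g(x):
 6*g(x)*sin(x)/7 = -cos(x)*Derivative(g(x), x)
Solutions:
 g(x) = C1*cos(x)^(6/7)


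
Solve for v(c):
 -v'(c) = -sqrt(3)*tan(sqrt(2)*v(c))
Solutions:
 v(c) = sqrt(2)*(pi - asin(C1*exp(sqrt(6)*c)))/2
 v(c) = sqrt(2)*asin(C1*exp(sqrt(6)*c))/2


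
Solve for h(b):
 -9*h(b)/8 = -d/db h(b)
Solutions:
 h(b) = C1*exp(9*b/8)


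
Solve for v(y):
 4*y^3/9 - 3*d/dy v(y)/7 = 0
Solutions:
 v(y) = C1 + 7*y^4/27


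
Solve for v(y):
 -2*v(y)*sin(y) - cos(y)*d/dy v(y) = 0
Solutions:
 v(y) = C1*cos(y)^2


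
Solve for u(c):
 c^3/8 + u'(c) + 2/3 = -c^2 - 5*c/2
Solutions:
 u(c) = C1 - c^4/32 - c^3/3 - 5*c^2/4 - 2*c/3


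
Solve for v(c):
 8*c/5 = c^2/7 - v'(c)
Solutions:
 v(c) = C1 + c^3/21 - 4*c^2/5


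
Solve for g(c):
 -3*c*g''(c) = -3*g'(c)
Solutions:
 g(c) = C1 + C2*c^2


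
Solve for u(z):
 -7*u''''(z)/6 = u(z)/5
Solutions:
 u(z) = (C1*sin(3^(1/4)*70^(3/4)*z/70) + C2*cos(3^(1/4)*70^(3/4)*z/70))*exp(-3^(1/4)*70^(3/4)*z/70) + (C3*sin(3^(1/4)*70^(3/4)*z/70) + C4*cos(3^(1/4)*70^(3/4)*z/70))*exp(3^(1/4)*70^(3/4)*z/70)


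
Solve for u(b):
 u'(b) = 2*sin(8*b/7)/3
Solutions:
 u(b) = C1 - 7*cos(8*b/7)/12


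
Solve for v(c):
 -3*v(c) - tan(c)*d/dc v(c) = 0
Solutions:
 v(c) = C1/sin(c)^3


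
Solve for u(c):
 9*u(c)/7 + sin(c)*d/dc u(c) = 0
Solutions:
 u(c) = C1*(cos(c) + 1)^(9/14)/(cos(c) - 1)^(9/14)


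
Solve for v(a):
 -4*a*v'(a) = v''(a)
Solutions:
 v(a) = C1 + C2*erf(sqrt(2)*a)


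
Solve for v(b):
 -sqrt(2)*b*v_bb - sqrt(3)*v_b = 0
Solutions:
 v(b) = C1 + C2*b^(1 - sqrt(6)/2)


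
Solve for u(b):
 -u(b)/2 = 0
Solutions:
 u(b) = 0


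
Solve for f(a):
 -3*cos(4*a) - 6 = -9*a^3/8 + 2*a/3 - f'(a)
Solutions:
 f(a) = C1 - 9*a^4/32 + a^2/3 + 6*a + 3*sin(4*a)/4


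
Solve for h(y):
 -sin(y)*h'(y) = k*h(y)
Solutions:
 h(y) = C1*exp(k*(-log(cos(y) - 1) + log(cos(y) + 1))/2)


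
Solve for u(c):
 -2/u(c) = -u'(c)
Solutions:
 u(c) = -sqrt(C1 + 4*c)
 u(c) = sqrt(C1 + 4*c)


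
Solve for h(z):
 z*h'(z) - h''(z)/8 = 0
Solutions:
 h(z) = C1 + C2*erfi(2*z)


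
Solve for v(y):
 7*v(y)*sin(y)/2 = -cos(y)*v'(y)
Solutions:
 v(y) = C1*cos(y)^(7/2)


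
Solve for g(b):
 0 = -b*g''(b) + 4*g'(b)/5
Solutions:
 g(b) = C1 + C2*b^(9/5)


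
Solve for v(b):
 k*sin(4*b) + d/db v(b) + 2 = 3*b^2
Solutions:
 v(b) = C1 + b^3 - 2*b + k*cos(4*b)/4


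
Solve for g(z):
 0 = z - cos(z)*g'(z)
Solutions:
 g(z) = C1 + Integral(z/cos(z), z)


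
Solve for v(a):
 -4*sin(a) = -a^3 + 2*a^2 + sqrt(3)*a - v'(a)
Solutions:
 v(a) = C1 - a^4/4 + 2*a^3/3 + sqrt(3)*a^2/2 - 4*cos(a)


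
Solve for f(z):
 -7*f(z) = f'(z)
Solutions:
 f(z) = C1*exp(-7*z)


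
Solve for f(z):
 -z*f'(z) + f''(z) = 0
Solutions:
 f(z) = C1 + C2*erfi(sqrt(2)*z/2)


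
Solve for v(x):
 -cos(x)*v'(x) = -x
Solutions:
 v(x) = C1 + Integral(x/cos(x), x)


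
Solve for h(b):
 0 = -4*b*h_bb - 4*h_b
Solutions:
 h(b) = C1 + C2*log(b)


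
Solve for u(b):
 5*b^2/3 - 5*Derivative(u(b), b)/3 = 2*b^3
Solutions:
 u(b) = C1 - 3*b^4/10 + b^3/3


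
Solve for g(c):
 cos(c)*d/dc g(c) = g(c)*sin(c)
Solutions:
 g(c) = C1/cos(c)


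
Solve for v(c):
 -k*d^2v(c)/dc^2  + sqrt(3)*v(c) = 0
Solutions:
 v(c) = C1*exp(-3^(1/4)*c*sqrt(1/k)) + C2*exp(3^(1/4)*c*sqrt(1/k))


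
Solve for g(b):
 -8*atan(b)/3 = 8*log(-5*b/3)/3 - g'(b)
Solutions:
 g(b) = C1 + 8*b*log(-b)/3 + 8*b*atan(b)/3 - 8*b*log(3)/3 - 8*b/3 + 8*b*log(5)/3 - 4*log(b^2 + 1)/3


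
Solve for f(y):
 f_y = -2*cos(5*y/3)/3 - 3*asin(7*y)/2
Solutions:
 f(y) = C1 - 3*y*asin(7*y)/2 - 3*sqrt(1 - 49*y^2)/14 - 2*sin(5*y/3)/5


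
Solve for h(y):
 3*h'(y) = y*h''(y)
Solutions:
 h(y) = C1 + C2*y^4


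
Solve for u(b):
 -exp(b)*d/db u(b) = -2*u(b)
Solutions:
 u(b) = C1*exp(-2*exp(-b))


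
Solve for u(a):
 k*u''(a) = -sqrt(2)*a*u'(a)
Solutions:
 u(a) = C1 + C2*sqrt(k)*erf(2^(3/4)*a*sqrt(1/k)/2)


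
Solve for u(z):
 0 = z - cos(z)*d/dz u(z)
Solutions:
 u(z) = C1 + Integral(z/cos(z), z)


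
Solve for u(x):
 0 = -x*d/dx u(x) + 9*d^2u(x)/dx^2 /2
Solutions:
 u(x) = C1 + C2*erfi(x/3)


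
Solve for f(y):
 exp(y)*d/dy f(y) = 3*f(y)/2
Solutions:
 f(y) = C1*exp(-3*exp(-y)/2)


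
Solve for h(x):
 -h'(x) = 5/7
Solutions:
 h(x) = C1 - 5*x/7


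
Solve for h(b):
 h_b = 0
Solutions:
 h(b) = C1


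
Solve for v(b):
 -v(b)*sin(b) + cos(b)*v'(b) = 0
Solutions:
 v(b) = C1/cos(b)


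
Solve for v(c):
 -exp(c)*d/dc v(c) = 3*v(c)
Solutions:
 v(c) = C1*exp(3*exp(-c))


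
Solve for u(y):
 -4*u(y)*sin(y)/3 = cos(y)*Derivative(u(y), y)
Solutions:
 u(y) = C1*cos(y)^(4/3)


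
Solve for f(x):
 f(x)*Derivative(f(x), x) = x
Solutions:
 f(x) = -sqrt(C1 + x^2)
 f(x) = sqrt(C1 + x^2)


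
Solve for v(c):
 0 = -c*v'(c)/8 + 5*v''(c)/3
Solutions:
 v(c) = C1 + C2*erfi(sqrt(15)*c/20)


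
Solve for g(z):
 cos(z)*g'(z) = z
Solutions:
 g(z) = C1 + Integral(z/cos(z), z)


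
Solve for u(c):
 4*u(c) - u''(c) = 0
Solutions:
 u(c) = C1*exp(-2*c) + C2*exp(2*c)


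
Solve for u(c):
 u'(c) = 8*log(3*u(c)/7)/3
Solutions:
 -3*Integral(1/(log(_y) - log(7) + log(3)), (_y, u(c)))/8 = C1 - c


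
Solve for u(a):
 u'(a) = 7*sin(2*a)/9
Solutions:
 u(a) = C1 - 7*cos(2*a)/18


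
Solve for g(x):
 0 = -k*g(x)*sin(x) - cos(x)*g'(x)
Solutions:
 g(x) = C1*exp(k*log(cos(x)))


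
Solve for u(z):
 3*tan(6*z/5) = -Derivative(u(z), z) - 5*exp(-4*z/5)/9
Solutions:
 u(z) = C1 - 5*log(tan(6*z/5)^2 + 1)/4 + 25*exp(-4*z/5)/36


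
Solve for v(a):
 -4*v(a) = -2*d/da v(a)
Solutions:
 v(a) = C1*exp(2*a)


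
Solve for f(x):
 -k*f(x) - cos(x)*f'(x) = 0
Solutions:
 f(x) = C1*exp(k*(log(sin(x) - 1) - log(sin(x) + 1))/2)


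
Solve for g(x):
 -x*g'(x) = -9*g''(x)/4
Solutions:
 g(x) = C1 + C2*erfi(sqrt(2)*x/3)


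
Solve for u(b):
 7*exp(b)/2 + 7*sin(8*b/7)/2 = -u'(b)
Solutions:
 u(b) = C1 - 7*exp(b)/2 + 49*cos(8*b/7)/16


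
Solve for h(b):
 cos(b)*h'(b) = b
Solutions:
 h(b) = C1 + Integral(b/cos(b), b)


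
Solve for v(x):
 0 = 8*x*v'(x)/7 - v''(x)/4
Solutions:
 v(x) = C1 + C2*erfi(4*sqrt(7)*x/7)


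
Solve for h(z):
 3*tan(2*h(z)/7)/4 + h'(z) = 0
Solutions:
 h(z) = -7*asin(C1*exp(-3*z/14))/2 + 7*pi/2
 h(z) = 7*asin(C1*exp(-3*z/14))/2


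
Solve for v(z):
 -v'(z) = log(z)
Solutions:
 v(z) = C1 - z*log(z) + z


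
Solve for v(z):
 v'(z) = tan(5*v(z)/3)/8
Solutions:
 v(z) = -3*asin(C1*exp(5*z/24))/5 + 3*pi/5
 v(z) = 3*asin(C1*exp(5*z/24))/5


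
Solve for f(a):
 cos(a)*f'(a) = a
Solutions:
 f(a) = C1 + Integral(a/cos(a), a)


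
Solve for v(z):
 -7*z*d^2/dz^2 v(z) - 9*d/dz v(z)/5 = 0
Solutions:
 v(z) = C1 + C2*z^(26/35)


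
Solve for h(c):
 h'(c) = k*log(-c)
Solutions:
 h(c) = C1 + c*k*log(-c) - c*k


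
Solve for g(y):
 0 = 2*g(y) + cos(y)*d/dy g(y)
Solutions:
 g(y) = C1*(sin(y) - 1)/(sin(y) + 1)


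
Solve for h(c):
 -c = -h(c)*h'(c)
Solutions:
 h(c) = -sqrt(C1 + c^2)
 h(c) = sqrt(C1 + c^2)


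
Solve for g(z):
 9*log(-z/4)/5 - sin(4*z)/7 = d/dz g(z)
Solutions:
 g(z) = C1 + 9*z*log(-z)/5 - 18*z*log(2)/5 - 9*z/5 + cos(4*z)/28


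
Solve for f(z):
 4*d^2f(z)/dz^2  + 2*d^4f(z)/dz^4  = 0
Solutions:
 f(z) = C1 + C2*z + C3*sin(sqrt(2)*z) + C4*cos(sqrt(2)*z)


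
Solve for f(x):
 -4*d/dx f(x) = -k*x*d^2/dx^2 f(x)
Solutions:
 f(x) = C1 + x^(((re(k) + 4)*re(k) + im(k)^2)/(re(k)^2 + im(k)^2))*(C2*sin(4*log(x)*Abs(im(k))/(re(k)^2 + im(k)^2)) + C3*cos(4*log(x)*im(k)/(re(k)^2 + im(k)^2)))


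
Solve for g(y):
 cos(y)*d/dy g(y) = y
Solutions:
 g(y) = C1 + Integral(y/cos(y), y)


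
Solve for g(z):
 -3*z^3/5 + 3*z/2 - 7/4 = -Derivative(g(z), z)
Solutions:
 g(z) = C1 + 3*z^4/20 - 3*z^2/4 + 7*z/4


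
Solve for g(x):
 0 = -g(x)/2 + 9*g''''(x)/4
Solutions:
 g(x) = C1*exp(-2^(1/4)*sqrt(3)*x/3) + C2*exp(2^(1/4)*sqrt(3)*x/3) + C3*sin(2^(1/4)*sqrt(3)*x/3) + C4*cos(2^(1/4)*sqrt(3)*x/3)


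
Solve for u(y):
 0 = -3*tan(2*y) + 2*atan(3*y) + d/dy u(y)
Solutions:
 u(y) = C1 - 2*y*atan(3*y) + log(9*y^2 + 1)/3 - 3*log(cos(2*y))/2


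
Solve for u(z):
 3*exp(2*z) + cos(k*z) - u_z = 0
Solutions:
 u(z) = C1 + 3*exp(2*z)/2 + sin(k*z)/k


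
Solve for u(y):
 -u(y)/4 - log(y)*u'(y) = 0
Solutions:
 u(y) = C1*exp(-li(y)/4)


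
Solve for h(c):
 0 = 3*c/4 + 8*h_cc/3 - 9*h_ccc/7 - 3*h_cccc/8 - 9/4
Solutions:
 h(c) = C1 + C2*c + C3*exp(4*c*(-9 + sqrt(277))/21) + C4*exp(-4*c*(9 + sqrt(277))/21) - 3*c^3/64 + 1269*c^2/3584


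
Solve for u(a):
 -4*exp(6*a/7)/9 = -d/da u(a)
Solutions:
 u(a) = C1 + 14*exp(6*a/7)/27


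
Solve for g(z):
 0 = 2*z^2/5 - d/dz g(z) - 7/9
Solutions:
 g(z) = C1 + 2*z^3/15 - 7*z/9


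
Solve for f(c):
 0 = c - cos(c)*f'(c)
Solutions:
 f(c) = C1 + Integral(c/cos(c), c)


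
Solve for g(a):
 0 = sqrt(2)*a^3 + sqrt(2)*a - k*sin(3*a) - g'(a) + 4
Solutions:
 g(a) = C1 + sqrt(2)*a^4/4 + sqrt(2)*a^2/2 + 4*a + k*cos(3*a)/3


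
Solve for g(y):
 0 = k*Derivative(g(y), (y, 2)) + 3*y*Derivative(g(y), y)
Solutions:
 g(y) = C1 + C2*sqrt(k)*erf(sqrt(6)*y*sqrt(1/k)/2)


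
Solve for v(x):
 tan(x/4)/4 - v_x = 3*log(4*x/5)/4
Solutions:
 v(x) = C1 - 3*x*log(x)/4 - 3*x*log(2)/2 + 3*x/4 + 3*x*log(5)/4 - log(cos(x/4))


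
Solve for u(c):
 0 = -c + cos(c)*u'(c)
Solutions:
 u(c) = C1 + Integral(c/cos(c), c)


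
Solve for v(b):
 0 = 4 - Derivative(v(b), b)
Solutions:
 v(b) = C1 + 4*b


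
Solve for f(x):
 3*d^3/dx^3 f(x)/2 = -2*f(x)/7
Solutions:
 f(x) = C3*exp(-42^(2/3)*x/21) + (C1*sin(14^(2/3)*3^(1/6)*x/14) + C2*cos(14^(2/3)*3^(1/6)*x/14))*exp(42^(2/3)*x/42)


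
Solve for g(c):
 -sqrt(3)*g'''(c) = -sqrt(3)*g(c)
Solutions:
 g(c) = C3*exp(c) + (C1*sin(sqrt(3)*c/2) + C2*cos(sqrt(3)*c/2))*exp(-c/2)


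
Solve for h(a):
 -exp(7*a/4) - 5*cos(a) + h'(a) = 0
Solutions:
 h(a) = C1 + 4*exp(7*a/4)/7 + 5*sin(a)


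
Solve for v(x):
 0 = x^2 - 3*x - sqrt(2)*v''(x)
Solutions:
 v(x) = C1 + C2*x + sqrt(2)*x^4/24 - sqrt(2)*x^3/4


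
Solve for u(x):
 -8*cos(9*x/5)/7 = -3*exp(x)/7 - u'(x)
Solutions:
 u(x) = C1 - 3*exp(x)/7 + 40*sin(9*x/5)/63


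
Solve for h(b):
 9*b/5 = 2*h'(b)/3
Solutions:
 h(b) = C1 + 27*b^2/20


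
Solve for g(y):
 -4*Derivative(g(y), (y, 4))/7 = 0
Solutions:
 g(y) = C1 + C2*y + C3*y^2 + C4*y^3


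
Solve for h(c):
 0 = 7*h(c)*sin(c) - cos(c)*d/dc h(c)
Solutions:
 h(c) = C1/cos(c)^7


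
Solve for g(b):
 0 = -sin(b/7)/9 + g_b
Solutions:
 g(b) = C1 - 7*cos(b/7)/9


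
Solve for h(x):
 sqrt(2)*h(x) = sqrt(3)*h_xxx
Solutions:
 h(x) = C3*exp(2^(1/6)*3^(5/6)*x/3) + (C1*sin(2^(1/6)*3^(1/3)*x/2) + C2*cos(2^(1/6)*3^(1/3)*x/2))*exp(-2^(1/6)*3^(5/6)*x/6)


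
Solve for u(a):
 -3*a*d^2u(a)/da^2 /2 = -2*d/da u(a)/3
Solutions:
 u(a) = C1 + C2*a^(13/9)


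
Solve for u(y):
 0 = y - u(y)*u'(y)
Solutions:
 u(y) = -sqrt(C1 + y^2)
 u(y) = sqrt(C1 + y^2)


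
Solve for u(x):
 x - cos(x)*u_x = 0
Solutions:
 u(x) = C1 + Integral(x/cos(x), x)


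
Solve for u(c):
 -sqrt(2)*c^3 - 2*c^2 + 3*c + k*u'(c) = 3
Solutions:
 u(c) = C1 + sqrt(2)*c^4/(4*k) + 2*c^3/(3*k) - 3*c^2/(2*k) + 3*c/k


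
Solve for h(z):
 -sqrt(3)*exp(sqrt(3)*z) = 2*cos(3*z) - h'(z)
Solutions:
 h(z) = C1 + exp(sqrt(3)*z) + 2*sin(3*z)/3


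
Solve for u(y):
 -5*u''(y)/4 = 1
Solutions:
 u(y) = C1 + C2*y - 2*y^2/5


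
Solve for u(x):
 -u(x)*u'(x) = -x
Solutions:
 u(x) = -sqrt(C1 + x^2)
 u(x) = sqrt(C1 + x^2)


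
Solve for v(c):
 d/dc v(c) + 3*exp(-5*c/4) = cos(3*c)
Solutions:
 v(c) = C1 + sin(3*c)/3 + 12*exp(-5*c/4)/5


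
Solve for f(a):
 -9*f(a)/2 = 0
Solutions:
 f(a) = 0


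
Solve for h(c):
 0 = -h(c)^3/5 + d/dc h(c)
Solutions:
 h(c) = -sqrt(10)*sqrt(-1/(C1 + c))/2
 h(c) = sqrt(10)*sqrt(-1/(C1 + c))/2


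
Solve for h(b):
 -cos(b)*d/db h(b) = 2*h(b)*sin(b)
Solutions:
 h(b) = C1*cos(b)^2


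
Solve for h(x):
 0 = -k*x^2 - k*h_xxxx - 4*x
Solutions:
 h(x) = C1 + C2*x + C3*x^2 + C4*x^3 - x^6/360 - x^5/(30*k)


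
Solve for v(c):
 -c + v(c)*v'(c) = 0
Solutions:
 v(c) = -sqrt(C1 + c^2)
 v(c) = sqrt(C1 + c^2)


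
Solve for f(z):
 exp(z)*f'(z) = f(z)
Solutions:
 f(z) = C1*exp(-exp(-z))


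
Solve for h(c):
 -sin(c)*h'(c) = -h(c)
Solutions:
 h(c) = C1*sqrt(cos(c) - 1)/sqrt(cos(c) + 1)


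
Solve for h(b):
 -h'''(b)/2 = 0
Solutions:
 h(b) = C1 + C2*b + C3*b^2


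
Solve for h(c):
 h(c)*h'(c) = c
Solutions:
 h(c) = -sqrt(C1 + c^2)
 h(c) = sqrt(C1 + c^2)


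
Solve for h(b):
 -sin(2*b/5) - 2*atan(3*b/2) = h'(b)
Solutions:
 h(b) = C1 - 2*b*atan(3*b/2) + 2*log(9*b^2 + 4)/3 + 5*cos(2*b/5)/2


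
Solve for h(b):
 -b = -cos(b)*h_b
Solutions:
 h(b) = C1 + Integral(b/cos(b), b)


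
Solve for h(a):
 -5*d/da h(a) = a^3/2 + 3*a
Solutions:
 h(a) = C1 - a^4/40 - 3*a^2/10


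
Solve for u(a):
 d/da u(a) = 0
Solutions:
 u(a) = C1


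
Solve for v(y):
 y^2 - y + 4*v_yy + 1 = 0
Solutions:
 v(y) = C1 + C2*y - y^4/48 + y^3/24 - y^2/8


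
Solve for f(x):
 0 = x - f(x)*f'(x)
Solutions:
 f(x) = -sqrt(C1 + x^2)
 f(x) = sqrt(C1 + x^2)


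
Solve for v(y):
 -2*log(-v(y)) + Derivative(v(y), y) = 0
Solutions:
 -li(-v(y)) = C1 + 2*y


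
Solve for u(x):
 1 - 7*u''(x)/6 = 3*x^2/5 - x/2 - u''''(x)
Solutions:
 u(x) = C1 + C2*x + C3*exp(-sqrt(42)*x/6) + C4*exp(sqrt(42)*x/6) - 3*x^4/70 + x^3/14 - 3*x^2/245
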